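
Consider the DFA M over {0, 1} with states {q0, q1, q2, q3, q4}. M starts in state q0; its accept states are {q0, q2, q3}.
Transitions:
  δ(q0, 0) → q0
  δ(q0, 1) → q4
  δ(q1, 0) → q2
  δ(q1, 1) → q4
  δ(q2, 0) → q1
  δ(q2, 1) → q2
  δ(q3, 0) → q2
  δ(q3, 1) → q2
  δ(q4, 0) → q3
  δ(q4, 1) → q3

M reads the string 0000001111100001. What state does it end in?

q0 --0--> q0
q0 --0--> q0
q0 --0--> q0
q0 --0--> q0
q0 --0--> q0
q0 --0--> q0
q0 --1--> q4
q4 --1--> q3
q3 --1--> q2
q2 --1--> q2
q2 --1--> q2
q2 --0--> q1
q1 --0--> q2
q2 --0--> q1
q1 --0--> q2
q2 --1--> q2

q2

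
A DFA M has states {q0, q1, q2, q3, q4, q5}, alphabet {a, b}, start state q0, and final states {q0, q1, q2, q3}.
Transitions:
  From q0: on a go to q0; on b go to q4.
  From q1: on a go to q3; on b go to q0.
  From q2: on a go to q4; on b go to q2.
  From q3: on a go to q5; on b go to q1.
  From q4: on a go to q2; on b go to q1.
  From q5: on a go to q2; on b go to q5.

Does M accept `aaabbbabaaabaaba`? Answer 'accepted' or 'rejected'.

rejected

q0 --a--> q0
q0 --a--> q0
q0 --a--> q0
q0 --b--> q4
q4 --b--> q1
q1 --b--> q0
q0 --a--> q0
q0 --b--> q4
q4 --a--> q2
q2 --a--> q4
q4 --a--> q2
q2 --b--> q2
q2 --a--> q4
q4 --a--> q2
q2 --b--> q2
q2 --a--> q4
End in state q4, which is not an accepting state.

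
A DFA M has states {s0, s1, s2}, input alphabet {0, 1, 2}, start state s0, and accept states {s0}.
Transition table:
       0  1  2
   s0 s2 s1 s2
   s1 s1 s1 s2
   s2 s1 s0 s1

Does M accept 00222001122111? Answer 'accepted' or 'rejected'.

rejected

s0 --0--> s2
s2 --0--> s1
s1 --2--> s2
s2 --2--> s1
s1 --2--> s2
s2 --0--> s1
s1 --0--> s1
s1 --1--> s1
s1 --1--> s1
s1 --2--> s2
s2 --2--> s1
s1 --1--> s1
s1 --1--> s1
s1 --1--> s1
End in state s1, which is not an accepting state.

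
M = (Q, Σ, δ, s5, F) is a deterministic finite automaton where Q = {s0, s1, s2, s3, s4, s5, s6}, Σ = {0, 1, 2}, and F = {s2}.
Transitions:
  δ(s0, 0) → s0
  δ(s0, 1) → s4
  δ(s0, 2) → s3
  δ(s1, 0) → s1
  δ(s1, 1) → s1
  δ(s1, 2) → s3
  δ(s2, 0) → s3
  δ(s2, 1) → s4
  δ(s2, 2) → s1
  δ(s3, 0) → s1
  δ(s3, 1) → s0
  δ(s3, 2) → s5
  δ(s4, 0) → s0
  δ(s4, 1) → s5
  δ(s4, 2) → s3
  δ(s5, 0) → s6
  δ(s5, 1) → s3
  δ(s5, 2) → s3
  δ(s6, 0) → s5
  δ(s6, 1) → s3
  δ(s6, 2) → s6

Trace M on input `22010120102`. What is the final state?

s5 --2--> s3
s3 --2--> s5
s5 --0--> s6
s6 --1--> s3
s3 --0--> s1
s1 --1--> s1
s1 --2--> s3
s3 --0--> s1
s1 --1--> s1
s1 --0--> s1
s1 --2--> s3

s3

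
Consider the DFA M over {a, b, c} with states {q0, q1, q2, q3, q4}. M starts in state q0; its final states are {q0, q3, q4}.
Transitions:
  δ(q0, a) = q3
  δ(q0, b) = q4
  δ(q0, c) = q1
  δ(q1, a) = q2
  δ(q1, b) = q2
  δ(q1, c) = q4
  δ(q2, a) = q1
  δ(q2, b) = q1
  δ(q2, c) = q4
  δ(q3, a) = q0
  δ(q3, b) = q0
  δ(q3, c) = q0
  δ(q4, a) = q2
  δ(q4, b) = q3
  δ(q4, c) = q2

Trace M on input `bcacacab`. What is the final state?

q0 --b--> q4
q4 --c--> q2
q2 --a--> q1
q1 --c--> q4
q4 --a--> q2
q2 --c--> q4
q4 --a--> q2
q2 --b--> q1

q1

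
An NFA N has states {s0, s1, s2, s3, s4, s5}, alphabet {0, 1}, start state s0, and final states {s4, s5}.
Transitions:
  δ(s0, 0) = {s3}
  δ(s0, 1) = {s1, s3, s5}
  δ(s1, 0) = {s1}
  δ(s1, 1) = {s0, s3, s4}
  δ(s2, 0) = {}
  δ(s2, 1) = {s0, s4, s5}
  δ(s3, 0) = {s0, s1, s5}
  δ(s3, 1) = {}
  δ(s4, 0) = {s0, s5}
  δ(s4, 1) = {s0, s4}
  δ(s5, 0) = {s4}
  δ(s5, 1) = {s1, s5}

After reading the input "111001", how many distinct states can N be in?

Start: {s0}
read 1: {s1, s3, s5}
read 1: {s0, s1, s3, s4, s5}
read 1: {s0, s1, s3, s4, s5}
read 0: {s0, s1, s3, s4, s5}
read 0: {s0, s1, s3, s4, s5}
read 1: {s0, s1, s3, s4, s5}
Final reachable set {s0, s1, s3, s4, s5} has 5 states.

5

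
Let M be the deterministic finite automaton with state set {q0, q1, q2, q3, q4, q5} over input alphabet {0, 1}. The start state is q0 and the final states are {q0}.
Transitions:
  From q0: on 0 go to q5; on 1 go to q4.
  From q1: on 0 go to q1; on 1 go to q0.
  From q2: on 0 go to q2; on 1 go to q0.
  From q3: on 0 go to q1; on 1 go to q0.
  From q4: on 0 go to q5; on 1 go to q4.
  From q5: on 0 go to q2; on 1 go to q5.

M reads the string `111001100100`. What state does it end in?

q2

q0 --1--> q4
q4 --1--> q4
q4 --1--> q4
q4 --0--> q5
q5 --0--> q2
q2 --1--> q0
q0 --1--> q4
q4 --0--> q5
q5 --0--> q2
q2 --1--> q0
q0 --0--> q5
q5 --0--> q2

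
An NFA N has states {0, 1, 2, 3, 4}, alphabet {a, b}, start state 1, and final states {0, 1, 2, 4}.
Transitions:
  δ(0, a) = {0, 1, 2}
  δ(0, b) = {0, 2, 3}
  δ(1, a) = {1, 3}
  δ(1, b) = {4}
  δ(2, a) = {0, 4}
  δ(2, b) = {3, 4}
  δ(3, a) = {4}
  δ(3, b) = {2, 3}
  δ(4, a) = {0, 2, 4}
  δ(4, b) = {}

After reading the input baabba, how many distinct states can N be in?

Start: {1}
read b: {4}
read a: {0, 2, 4}
read a: {0, 1, 2, 4}
read b: {0, 2, 3, 4}
read b: {0, 2, 3, 4}
read a: {0, 1, 2, 4}
Final reachable set {0, 1, 2, 4} has 4 states.

4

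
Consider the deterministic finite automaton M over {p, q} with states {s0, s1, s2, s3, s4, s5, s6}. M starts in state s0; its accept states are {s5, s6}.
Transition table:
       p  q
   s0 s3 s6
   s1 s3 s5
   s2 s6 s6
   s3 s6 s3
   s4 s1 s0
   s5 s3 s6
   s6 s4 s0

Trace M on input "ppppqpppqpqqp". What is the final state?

s6

s0 --p--> s3
s3 --p--> s6
s6 --p--> s4
s4 --p--> s1
s1 --q--> s5
s5 --p--> s3
s3 --p--> s6
s6 --p--> s4
s4 --q--> s0
s0 --p--> s3
s3 --q--> s3
s3 --q--> s3
s3 --p--> s6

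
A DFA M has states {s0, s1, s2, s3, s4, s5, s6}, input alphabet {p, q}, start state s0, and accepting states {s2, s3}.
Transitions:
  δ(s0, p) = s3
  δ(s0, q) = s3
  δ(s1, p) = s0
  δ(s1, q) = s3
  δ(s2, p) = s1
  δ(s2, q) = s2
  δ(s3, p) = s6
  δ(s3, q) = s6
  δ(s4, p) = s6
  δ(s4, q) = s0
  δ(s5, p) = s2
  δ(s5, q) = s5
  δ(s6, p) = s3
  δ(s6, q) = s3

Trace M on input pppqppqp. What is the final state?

s6

s0 --p--> s3
s3 --p--> s6
s6 --p--> s3
s3 --q--> s6
s6 --p--> s3
s3 --p--> s6
s6 --q--> s3
s3 --p--> s6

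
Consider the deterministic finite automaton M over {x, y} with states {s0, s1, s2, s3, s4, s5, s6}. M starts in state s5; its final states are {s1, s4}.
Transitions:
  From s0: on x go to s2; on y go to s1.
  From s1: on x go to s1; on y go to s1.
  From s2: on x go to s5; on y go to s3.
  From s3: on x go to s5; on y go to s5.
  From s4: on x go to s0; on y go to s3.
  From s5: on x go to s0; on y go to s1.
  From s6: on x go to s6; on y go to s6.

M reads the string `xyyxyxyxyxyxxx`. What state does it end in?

s5 --x--> s0
s0 --y--> s1
s1 --y--> s1
s1 --x--> s1
s1 --y--> s1
s1 --x--> s1
s1 --y--> s1
s1 --x--> s1
s1 --y--> s1
s1 --x--> s1
s1 --y--> s1
s1 --x--> s1
s1 --x--> s1
s1 --x--> s1

s1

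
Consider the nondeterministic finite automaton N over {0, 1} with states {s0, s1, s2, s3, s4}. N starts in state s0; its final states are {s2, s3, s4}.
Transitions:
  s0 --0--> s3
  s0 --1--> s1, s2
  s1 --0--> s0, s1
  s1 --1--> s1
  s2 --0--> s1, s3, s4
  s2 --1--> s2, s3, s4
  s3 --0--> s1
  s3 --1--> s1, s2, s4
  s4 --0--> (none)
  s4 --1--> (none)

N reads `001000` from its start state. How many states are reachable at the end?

Start: {s0}
read 0: {s3}
read 0: {s1}
read 1: {s1}
read 0: {s0, s1}
read 0: {s0, s1, s3}
read 0: {s0, s1, s3}
Final reachable set {s0, s1, s3} has 3 states.

3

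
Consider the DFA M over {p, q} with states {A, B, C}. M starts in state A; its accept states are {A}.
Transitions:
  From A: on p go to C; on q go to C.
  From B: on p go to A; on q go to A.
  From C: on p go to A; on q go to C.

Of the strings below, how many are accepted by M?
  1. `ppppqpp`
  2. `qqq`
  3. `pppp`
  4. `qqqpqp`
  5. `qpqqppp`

3

`ppppqpp`: rejected
`qqq`: rejected
`pppp`: accepted
`qqqpqp`: accepted
`qpqqppp`: accepted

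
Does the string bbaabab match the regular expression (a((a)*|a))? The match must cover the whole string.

no

No split of bbaabab into u·v has a matching u and ((a)*|a) matching v.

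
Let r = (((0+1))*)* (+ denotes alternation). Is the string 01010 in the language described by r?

Split into 5 pieces 0 · 1 · 0 · 1 · 0; each matches ((0+1))*.

yes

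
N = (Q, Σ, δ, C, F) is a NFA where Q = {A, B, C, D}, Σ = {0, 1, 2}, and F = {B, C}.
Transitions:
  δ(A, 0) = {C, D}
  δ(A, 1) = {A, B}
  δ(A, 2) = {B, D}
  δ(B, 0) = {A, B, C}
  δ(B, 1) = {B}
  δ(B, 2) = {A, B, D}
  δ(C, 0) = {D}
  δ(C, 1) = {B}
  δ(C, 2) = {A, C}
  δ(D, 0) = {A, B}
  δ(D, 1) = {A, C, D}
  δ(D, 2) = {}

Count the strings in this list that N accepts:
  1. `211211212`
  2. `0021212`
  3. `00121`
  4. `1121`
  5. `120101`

5

`211211212`: accepted
`0021212`: accepted
`00121`: accepted
`1121`: accepted
`120101`: accepted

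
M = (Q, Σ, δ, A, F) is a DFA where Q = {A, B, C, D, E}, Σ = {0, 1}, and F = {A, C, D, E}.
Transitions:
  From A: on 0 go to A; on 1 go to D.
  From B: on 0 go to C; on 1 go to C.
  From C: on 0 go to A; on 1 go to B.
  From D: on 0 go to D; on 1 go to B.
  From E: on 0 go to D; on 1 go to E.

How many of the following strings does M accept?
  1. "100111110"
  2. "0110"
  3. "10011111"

2

"100111110": accepted
"0110": accepted
"10011111": rejected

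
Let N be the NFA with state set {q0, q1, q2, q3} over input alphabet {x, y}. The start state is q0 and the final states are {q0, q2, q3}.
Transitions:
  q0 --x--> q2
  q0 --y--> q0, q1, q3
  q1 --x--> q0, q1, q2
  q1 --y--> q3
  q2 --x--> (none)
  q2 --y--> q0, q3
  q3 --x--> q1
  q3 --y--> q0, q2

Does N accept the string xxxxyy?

rejected

Start: {q0}
read x: {q2}
read x: {}
The reachable set is empty and stays empty for the remaining 4 symbols.
Reachable ∩ accepting = {} — empty.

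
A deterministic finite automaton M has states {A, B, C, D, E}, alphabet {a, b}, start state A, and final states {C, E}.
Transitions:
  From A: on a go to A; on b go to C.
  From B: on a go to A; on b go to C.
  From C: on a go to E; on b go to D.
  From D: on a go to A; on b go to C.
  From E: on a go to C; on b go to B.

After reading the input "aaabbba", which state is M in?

E

A --a--> A
A --a--> A
A --a--> A
A --b--> C
C --b--> D
D --b--> C
C --a--> E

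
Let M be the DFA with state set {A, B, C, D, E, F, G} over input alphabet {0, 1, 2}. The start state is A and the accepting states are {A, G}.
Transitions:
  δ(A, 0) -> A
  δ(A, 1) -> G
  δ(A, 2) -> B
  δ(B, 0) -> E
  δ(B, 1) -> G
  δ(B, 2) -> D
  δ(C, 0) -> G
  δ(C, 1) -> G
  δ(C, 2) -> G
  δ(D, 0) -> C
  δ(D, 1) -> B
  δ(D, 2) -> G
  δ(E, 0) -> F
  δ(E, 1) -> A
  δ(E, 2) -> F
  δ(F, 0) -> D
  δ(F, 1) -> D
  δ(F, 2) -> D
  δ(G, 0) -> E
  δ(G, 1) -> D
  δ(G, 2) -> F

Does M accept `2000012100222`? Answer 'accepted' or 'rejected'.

A --2--> B
B --0--> E
E --0--> F
F --0--> D
D --0--> C
C --1--> G
G --2--> F
F --1--> D
D --0--> C
C --0--> G
G --2--> F
F --2--> D
D --2--> G
End in state G, which is an accepting state.

accepted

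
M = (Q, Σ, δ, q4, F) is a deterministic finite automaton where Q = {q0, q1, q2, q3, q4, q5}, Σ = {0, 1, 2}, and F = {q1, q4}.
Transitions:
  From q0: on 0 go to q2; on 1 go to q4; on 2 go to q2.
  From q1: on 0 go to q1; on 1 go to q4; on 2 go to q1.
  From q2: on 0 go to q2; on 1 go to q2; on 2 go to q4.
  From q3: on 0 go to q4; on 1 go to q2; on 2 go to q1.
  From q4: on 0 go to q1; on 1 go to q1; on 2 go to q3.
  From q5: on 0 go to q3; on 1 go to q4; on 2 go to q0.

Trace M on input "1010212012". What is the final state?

q1

q4 --1--> q1
q1 --0--> q1
q1 --1--> q4
q4 --0--> q1
q1 --2--> q1
q1 --1--> q4
q4 --2--> q3
q3 --0--> q4
q4 --1--> q1
q1 --2--> q1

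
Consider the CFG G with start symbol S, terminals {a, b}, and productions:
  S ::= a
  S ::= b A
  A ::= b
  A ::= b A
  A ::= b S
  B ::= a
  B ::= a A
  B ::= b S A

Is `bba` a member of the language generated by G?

yes

S ⇒ bA ⇒ bbS ⇒ bba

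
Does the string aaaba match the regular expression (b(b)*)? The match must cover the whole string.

No split of aaaba into u·v has b matching u and (b)* matching v.

no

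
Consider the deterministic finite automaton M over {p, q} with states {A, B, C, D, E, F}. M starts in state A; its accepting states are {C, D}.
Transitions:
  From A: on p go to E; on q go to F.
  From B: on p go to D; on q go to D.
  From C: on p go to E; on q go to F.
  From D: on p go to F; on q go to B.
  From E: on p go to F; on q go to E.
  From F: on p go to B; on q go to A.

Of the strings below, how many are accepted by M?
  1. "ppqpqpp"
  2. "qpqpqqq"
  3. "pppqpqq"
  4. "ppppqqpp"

0

"ppqpqpp": rejected
"qpqpqqq": rejected
"pppqpqq": rejected
"ppppqqpp": rejected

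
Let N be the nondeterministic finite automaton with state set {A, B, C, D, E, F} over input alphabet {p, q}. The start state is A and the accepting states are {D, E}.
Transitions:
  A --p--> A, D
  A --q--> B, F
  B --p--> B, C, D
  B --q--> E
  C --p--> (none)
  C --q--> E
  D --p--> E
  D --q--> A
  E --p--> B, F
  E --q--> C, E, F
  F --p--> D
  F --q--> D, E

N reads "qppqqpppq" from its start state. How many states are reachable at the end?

Start: {A}
read q: {B, F}
read p: {B, C, D}
read p: {B, C, D, E}
read q: {A, C, E, F}
read q: {B, C, D, E, F}
read p: {B, C, D, E, F}
read p: {B, C, D, E, F}
read p: {B, C, D, E, F}
read q: {A, C, D, E, F}
Final reachable set {A, C, D, E, F} has 5 states.

5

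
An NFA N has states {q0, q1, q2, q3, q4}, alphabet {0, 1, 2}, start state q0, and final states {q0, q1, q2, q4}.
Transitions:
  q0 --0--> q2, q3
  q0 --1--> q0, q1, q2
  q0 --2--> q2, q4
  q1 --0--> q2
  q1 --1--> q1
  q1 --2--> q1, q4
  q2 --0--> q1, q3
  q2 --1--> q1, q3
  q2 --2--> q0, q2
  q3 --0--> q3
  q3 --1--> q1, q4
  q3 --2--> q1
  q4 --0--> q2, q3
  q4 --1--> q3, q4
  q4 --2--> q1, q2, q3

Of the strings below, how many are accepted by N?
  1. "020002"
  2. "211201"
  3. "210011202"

"020002": accepted
"211201": accepted
"210011202": accepted

3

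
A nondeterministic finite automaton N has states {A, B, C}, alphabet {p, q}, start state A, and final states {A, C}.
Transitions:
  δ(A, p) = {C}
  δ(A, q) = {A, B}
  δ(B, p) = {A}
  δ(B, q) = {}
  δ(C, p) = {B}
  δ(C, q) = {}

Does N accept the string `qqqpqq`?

accepted

Start: {A}
read q: {A, B}
read q: {A, B}
read q: {A, B}
read p: {A, C}
read q: {A, B}
read q: {A, B}
Reachable ∩ accepting = {A} — nonempty.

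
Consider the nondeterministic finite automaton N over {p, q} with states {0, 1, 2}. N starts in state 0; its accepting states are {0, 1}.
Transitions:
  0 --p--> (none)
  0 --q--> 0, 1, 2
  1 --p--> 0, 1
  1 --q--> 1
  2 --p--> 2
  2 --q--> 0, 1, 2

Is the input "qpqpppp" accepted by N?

accepted

Start: {0}
read q: {0, 1, 2}
read p: {0, 1, 2}
read q: {0, 1, 2}
read p: {0, 1, 2}
read p: {0, 1, 2}
read p: {0, 1, 2}
read p: {0, 1, 2}
Reachable ∩ accepting = {0, 1} — nonempty.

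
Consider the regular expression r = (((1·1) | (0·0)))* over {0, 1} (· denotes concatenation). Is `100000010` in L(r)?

100000010 cannot be split into zero or more pieces each matching ((1·1)|(0·0)).

no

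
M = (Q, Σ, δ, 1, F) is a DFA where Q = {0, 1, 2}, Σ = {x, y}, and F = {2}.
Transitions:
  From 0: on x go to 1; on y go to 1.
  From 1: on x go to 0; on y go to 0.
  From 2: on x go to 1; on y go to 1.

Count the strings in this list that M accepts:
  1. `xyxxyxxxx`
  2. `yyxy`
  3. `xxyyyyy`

`xyxxyxxxx`: rejected
`yyxy`: rejected
`xxyyyyy`: rejected

0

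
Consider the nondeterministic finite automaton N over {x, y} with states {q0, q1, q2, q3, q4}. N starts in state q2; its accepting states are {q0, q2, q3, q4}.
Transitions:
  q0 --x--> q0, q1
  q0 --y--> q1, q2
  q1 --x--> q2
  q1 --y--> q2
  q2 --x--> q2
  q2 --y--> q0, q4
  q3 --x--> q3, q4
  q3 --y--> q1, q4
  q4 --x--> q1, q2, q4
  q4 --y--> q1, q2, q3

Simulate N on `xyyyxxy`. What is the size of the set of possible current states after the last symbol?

Start: {q2}
read x: {q2}
read y: {q0, q4}
read y: {q1, q2, q3}
read y: {q0, q1, q2, q4}
read x: {q0, q1, q2, q4}
read x: {q0, q1, q2, q4}
read y: {q0, q1, q2, q3, q4}
Final reachable set {q0, q1, q2, q3, q4} has 5 states.

5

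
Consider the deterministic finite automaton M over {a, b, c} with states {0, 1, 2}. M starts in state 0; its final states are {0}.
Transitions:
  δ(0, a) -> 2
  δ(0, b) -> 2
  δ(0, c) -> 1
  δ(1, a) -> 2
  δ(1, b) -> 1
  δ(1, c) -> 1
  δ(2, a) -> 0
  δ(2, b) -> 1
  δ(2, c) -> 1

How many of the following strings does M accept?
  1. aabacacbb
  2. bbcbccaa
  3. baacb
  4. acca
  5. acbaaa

aabacacbb: rejected
bbcbccaa: accepted
baacb: rejected
acca: rejected
acbaaa: rejected

1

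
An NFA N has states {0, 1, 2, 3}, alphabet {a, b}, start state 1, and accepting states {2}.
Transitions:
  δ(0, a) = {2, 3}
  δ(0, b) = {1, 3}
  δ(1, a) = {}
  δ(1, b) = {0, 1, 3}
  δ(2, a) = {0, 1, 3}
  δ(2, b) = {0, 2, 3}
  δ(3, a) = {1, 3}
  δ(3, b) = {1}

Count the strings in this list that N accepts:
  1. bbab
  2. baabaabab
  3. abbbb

bbab: accepted
baabaabab: accepted
abbbb: rejected

2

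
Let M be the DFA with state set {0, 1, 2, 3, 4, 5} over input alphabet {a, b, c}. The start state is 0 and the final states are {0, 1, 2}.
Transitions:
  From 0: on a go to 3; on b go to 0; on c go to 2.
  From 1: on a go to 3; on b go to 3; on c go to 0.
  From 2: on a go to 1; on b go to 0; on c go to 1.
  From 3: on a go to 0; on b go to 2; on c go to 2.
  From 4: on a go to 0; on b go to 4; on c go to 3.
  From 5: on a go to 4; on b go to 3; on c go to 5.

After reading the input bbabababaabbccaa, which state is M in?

0

0 --b--> 0
0 --b--> 0
0 --a--> 3
3 --b--> 2
2 --a--> 1
1 --b--> 3
3 --a--> 0
0 --b--> 0
0 --a--> 3
3 --a--> 0
0 --b--> 0
0 --b--> 0
0 --c--> 2
2 --c--> 1
1 --a--> 3
3 --a--> 0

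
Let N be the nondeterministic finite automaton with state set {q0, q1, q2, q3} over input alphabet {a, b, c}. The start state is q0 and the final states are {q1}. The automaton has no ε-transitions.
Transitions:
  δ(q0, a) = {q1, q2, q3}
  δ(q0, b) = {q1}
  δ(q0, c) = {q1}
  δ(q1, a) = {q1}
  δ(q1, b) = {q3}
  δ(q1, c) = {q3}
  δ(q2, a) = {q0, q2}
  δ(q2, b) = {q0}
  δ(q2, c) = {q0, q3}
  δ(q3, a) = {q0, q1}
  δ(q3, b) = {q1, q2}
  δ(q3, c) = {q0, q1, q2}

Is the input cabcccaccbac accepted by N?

Start: {q0}
read c: {q1}
read a: {q1}
read b: {q3}
read c: {q0, q1, q2}
read c: {q0, q1, q3}
read c: {q0, q1, q2, q3}
read a: {q0, q1, q2, q3}
read c: {q0, q1, q2, q3}
read c: {q0, q1, q2, q3}
read b: {q0, q1, q2, q3}
read a: {q0, q1, q2, q3}
read c: {q0, q1, q2, q3}
Reachable ∩ accepting = {q1} — nonempty.

accepted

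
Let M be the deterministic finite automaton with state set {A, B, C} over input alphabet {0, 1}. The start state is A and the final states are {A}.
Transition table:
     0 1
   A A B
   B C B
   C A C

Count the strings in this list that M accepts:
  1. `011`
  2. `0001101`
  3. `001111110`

`011`: rejected
`0001101`: rejected
`001111110`: rejected

0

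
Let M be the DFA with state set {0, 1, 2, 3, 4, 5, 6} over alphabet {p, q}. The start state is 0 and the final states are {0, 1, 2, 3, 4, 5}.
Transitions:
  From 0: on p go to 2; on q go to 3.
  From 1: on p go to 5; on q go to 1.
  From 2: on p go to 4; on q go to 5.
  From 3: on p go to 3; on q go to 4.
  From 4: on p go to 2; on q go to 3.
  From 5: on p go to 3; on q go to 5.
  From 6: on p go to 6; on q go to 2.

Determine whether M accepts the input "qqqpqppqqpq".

0 --q--> 3
3 --q--> 4
4 --q--> 3
3 --p--> 3
3 --q--> 4
4 --p--> 2
2 --p--> 4
4 --q--> 3
3 --q--> 4
4 --p--> 2
2 --q--> 5
End in state 5, which is an accepting state.

accepted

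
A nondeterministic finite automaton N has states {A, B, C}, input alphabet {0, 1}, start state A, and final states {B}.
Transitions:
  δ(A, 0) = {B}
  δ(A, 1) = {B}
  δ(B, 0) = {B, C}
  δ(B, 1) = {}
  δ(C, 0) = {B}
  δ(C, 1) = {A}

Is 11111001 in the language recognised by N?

Start: {A}
read 1: {B}
read 1: {}
The reachable set is empty and stays empty for the remaining 6 symbols.
Reachable ∩ accepting = {} — empty.

rejected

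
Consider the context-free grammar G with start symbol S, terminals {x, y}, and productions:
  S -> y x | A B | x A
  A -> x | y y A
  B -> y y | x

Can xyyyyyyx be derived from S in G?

yes

S ⇒ xA ⇒ xyyA ⇒ xyyyyA ⇒ xyyyyyyA ⇒ xyyyyyyx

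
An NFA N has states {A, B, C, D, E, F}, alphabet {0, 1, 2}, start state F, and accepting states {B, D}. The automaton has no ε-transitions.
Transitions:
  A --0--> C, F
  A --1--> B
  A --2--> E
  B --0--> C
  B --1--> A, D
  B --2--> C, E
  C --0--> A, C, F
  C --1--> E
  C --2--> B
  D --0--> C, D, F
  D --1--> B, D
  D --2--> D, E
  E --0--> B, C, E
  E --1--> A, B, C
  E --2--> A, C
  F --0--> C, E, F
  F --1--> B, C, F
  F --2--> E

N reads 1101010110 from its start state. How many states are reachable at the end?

6

Start: {F}
read 1: {B, C, F}
read 1: {A, B, C, D, E, F}
read 0: {A, B, C, D, E, F}
read 1: {A, B, C, D, E, F}
read 0: {A, B, C, D, E, F}
read 1: {A, B, C, D, E, F}
read 0: {A, B, C, D, E, F}
read 1: {A, B, C, D, E, F}
read 1: {A, B, C, D, E, F}
read 0: {A, B, C, D, E, F}
Final reachable set {A, B, C, D, E, F} has 6 states.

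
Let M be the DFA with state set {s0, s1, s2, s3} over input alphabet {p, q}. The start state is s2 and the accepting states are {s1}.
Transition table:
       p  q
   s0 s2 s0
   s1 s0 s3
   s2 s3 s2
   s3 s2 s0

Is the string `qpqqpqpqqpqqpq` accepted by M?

rejected

s2 --q--> s2
s2 --p--> s3
s3 --q--> s0
s0 --q--> s0
s0 --p--> s2
s2 --q--> s2
s2 --p--> s3
s3 --q--> s0
s0 --q--> s0
s0 --p--> s2
s2 --q--> s2
s2 --q--> s2
s2 --p--> s3
s3 --q--> s0
End in state s0, which is not an accepting state.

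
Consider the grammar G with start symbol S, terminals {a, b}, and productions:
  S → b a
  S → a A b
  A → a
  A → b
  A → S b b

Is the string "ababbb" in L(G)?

S ⇒ aAb ⇒ aSbbb ⇒ ababbb

yes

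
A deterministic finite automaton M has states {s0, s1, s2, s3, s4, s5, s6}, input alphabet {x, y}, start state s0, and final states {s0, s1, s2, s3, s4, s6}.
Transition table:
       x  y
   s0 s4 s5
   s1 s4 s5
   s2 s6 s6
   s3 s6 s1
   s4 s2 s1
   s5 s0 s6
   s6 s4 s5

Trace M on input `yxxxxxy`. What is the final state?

s1

s0 --y--> s5
s5 --x--> s0
s0 --x--> s4
s4 --x--> s2
s2 --x--> s6
s6 --x--> s4
s4 --y--> s1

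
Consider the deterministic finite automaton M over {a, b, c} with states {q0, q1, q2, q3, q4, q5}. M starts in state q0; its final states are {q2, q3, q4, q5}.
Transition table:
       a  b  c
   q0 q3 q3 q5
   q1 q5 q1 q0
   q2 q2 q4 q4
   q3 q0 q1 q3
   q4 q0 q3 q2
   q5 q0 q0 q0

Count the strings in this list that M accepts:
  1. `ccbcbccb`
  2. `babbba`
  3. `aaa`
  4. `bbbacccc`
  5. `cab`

4

`ccbcbccb`: rejected
`babbba`: accepted
`aaa`: accepted
`bbbacccc`: accepted
`cab`: accepted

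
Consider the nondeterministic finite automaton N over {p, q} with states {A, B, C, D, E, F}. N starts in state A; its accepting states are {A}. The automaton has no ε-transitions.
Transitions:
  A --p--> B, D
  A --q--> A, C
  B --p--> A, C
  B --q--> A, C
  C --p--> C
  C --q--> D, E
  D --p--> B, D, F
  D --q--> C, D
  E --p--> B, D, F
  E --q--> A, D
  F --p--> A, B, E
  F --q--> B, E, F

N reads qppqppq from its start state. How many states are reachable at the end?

6

Start: {A}
read q: {A, C}
read p: {B, C, D}
read p: {A, B, C, D, F}
read q: {A, B, C, D, E, F}
read p: {A, B, C, D, E, F}
read p: {A, B, C, D, E, F}
read q: {A, B, C, D, E, F}
Final reachable set {A, B, C, D, E, F} has 6 states.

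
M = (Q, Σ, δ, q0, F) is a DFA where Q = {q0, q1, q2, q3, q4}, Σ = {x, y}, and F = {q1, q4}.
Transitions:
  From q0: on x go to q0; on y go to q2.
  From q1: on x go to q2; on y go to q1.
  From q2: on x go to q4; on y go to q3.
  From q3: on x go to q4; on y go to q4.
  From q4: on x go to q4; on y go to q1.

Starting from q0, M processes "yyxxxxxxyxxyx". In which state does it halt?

q0 --y--> q2
q2 --y--> q3
q3 --x--> q4
q4 --x--> q4
q4 --x--> q4
q4 --x--> q4
q4 --x--> q4
q4 --x--> q4
q4 --y--> q1
q1 --x--> q2
q2 --x--> q4
q4 --y--> q1
q1 --x--> q2

q2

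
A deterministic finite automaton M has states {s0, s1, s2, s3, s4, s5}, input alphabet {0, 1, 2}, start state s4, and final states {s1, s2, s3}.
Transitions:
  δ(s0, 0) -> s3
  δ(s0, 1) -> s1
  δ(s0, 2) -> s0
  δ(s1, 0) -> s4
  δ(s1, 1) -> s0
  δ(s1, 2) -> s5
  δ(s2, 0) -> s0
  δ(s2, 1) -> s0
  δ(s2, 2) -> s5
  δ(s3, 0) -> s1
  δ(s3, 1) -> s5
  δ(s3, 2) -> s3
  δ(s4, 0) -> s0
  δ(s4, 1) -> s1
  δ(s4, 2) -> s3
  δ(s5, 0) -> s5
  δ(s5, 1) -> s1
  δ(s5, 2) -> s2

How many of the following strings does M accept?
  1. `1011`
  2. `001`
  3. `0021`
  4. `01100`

1

`1011`: rejected
`001`: rejected
`0021`: rejected
`01100`: accepted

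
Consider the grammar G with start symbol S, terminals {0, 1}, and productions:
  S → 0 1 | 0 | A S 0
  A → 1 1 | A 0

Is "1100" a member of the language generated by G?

S ⇒ AS0 ⇒ 11S0 ⇒ 1100

yes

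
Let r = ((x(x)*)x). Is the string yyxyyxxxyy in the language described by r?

No split of yyxyyxxxyy into u·v has (x(x)*) matching u and x matching v.

no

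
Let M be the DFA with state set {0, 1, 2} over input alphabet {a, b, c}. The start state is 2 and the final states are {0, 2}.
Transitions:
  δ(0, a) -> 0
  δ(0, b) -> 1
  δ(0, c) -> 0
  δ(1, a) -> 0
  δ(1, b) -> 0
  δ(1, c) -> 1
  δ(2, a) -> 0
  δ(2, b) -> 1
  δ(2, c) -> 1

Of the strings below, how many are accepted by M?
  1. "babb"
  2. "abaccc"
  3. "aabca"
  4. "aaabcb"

4

"babb": accepted
"abaccc": accepted
"aabca": accepted
"aaabcb": accepted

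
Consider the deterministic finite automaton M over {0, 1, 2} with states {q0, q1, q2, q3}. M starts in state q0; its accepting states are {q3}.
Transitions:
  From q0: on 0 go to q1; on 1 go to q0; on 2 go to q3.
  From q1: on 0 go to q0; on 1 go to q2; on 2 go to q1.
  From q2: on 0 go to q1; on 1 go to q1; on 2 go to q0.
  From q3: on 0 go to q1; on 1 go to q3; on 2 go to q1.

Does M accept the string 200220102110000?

q0 --2--> q3
q3 --0--> q1
q1 --0--> q0
q0 --2--> q3
q3 --2--> q1
q1 --0--> q0
q0 --1--> q0
q0 --0--> q1
q1 --2--> q1
q1 --1--> q2
q2 --1--> q1
q1 --0--> q0
q0 --0--> q1
q1 --0--> q0
q0 --0--> q1
End in state q1, which is not an accepting state.

rejected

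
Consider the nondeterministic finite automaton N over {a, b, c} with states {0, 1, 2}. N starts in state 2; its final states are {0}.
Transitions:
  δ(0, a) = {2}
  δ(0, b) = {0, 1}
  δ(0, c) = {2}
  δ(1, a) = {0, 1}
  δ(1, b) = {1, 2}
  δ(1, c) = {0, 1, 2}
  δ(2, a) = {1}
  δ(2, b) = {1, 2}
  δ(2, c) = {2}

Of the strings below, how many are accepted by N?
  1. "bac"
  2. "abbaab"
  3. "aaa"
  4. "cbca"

"bac": accepted
"abbaab": accepted
"aaa": accepted
"cbca": accepted

4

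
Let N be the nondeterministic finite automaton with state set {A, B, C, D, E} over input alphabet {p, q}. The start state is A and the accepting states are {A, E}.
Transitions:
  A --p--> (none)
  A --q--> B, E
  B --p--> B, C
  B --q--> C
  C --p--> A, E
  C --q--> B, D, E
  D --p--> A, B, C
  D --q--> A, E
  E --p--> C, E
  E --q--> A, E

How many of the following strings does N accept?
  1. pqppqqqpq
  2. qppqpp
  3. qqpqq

2

pqppqqqpq: rejected
qppqpp: accepted
qqpqq: accepted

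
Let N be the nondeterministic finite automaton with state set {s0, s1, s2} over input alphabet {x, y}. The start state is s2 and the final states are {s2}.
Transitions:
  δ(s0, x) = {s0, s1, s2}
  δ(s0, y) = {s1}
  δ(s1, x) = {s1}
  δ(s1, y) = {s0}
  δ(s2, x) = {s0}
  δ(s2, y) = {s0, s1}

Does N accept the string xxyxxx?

Start: {s2}
read x: {s0}
read x: {s0, s1, s2}
read y: {s0, s1}
read x: {s0, s1, s2}
read x: {s0, s1, s2}
read x: {s0, s1, s2}
Reachable ∩ accepting = {s2} — nonempty.

accepted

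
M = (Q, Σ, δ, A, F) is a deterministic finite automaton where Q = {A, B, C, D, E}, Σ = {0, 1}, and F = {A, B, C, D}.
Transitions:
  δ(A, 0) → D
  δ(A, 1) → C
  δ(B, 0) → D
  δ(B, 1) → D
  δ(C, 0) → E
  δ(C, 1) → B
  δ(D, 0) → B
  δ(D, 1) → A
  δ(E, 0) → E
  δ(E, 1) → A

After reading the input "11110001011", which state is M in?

A --1--> C
C --1--> B
B --1--> D
D --1--> A
A --0--> D
D --0--> B
B --0--> D
D --1--> A
A --0--> D
D --1--> A
A --1--> C

C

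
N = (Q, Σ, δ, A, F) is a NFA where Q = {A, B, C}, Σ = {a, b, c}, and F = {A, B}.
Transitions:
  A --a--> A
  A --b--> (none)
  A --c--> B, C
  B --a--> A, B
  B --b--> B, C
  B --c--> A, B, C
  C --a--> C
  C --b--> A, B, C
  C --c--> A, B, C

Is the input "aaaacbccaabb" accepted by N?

accepted

Start: {A}
read a: {A}
read a: {A}
read a: {A}
read a: {A}
read c: {B, C}
read b: {A, B, C}
read c: {A, B, C}
read c: {A, B, C}
read a: {A, B, C}
read a: {A, B, C}
read b: {A, B, C}
read b: {A, B, C}
Reachable ∩ accepting = {A, B} — nonempty.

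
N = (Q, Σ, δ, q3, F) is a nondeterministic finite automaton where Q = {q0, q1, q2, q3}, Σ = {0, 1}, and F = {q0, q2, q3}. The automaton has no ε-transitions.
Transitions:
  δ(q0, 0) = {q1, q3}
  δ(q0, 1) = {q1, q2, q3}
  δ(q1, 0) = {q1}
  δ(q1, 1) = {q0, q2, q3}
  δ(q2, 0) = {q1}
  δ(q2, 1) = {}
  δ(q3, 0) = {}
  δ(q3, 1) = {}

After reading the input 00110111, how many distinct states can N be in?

Start: {q3}
read 0: {}
The reachable set is empty and stays empty for the remaining 7 symbols.
Final reachable set {} has 0 states.

0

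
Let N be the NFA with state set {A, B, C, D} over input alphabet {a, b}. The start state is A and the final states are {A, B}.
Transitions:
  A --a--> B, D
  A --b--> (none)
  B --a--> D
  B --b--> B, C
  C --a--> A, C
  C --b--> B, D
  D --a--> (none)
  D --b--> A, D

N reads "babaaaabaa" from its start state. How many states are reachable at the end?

Start: {A}
read b: {}
The reachable set is empty and stays empty for the remaining 9 symbols.
Final reachable set {} has 0 states.

0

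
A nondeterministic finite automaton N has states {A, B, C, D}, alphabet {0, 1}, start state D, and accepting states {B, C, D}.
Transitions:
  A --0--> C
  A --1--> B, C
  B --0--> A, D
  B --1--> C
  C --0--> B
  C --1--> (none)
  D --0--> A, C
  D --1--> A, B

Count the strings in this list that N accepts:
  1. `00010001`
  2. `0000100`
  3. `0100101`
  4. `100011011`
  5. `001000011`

4

`00010001`: accepted
`0000100`: accepted
`0100101`: accepted
`100011011`: accepted
`001000011`: rejected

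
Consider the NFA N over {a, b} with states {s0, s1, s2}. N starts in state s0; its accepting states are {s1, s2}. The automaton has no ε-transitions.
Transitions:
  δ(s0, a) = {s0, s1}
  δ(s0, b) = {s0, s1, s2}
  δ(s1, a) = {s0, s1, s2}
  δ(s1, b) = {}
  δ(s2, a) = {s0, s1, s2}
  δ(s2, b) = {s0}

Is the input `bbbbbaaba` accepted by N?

Start: {s0}
read b: {s0, s1, s2}
read b: {s0, s1, s2}
read b: {s0, s1, s2}
read b: {s0, s1, s2}
read b: {s0, s1, s2}
read a: {s0, s1, s2}
read a: {s0, s1, s2}
read b: {s0, s1, s2}
read a: {s0, s1, s2}
Reachable ∩ accepting = {s1, s2} — nonempty.

accepted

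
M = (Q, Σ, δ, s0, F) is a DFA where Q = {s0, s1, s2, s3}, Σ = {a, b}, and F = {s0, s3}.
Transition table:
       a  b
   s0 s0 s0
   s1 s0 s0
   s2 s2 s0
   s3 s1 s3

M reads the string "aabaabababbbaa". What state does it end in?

s0

s0 --a--> s0
s0 --a--> s0
s0 --b--> s0
s0 --a--> s0
s0 --a--> s0
s0 --b--> s0
s0 --a--> s0
s0 --b--> s0
s0 --a--> s0
s0 --b--> s0
s0 --b--> s0
s0 --b--> s0
s0 --a--> s0
s0 --a--> s0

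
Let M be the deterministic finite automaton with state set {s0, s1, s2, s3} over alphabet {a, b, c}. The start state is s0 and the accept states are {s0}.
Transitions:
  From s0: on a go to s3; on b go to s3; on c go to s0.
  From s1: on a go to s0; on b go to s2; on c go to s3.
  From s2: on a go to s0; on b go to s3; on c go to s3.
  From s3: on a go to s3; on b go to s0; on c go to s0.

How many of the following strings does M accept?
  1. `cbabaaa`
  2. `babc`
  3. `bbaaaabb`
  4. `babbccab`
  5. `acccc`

`cbabaaa`: rejected
`babc`: accepted
`bbaaaabb`: rejected
`babbccab`: accepted
`acccc`: accepted

3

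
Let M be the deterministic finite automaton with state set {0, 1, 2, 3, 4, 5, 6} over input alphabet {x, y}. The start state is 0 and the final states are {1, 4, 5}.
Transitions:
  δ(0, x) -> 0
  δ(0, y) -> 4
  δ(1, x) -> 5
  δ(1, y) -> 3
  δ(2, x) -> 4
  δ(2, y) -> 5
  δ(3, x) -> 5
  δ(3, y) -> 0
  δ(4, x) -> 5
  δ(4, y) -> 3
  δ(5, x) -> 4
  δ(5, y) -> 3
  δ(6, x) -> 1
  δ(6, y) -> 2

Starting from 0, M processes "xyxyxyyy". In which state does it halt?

0 --x--> 0
0 --y--> 4
4 --x--> 5
5 --y--> 3
3 --x--> 5
5 --y--> 3
3 --y--> 0
0 --y--> 4

4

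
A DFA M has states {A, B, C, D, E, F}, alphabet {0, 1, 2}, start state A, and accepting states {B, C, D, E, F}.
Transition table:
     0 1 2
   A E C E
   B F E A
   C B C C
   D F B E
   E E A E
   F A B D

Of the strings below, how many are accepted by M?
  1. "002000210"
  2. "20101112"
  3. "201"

2

"002000210": accepted
"20101112": accepted
"201": rejected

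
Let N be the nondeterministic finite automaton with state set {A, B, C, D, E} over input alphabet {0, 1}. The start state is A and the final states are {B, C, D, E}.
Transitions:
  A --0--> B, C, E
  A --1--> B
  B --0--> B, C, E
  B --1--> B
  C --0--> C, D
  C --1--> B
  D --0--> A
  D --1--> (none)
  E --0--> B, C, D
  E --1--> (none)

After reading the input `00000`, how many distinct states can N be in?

Start: {A}
read 0: {B, C, E}
read 0: {B, C, D, E}
read 0: {A, B, C, D, E}
read 0: {A, B, C, D, E}
read 0: {A, B, C, D, E}
Final reachable set {A, B, C, D, E} has 5 states.

5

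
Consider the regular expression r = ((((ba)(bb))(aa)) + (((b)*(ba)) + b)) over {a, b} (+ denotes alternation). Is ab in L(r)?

Neither (((ba)(bb))(aa)) nor (((b)*(ba))+b) matches ab.

no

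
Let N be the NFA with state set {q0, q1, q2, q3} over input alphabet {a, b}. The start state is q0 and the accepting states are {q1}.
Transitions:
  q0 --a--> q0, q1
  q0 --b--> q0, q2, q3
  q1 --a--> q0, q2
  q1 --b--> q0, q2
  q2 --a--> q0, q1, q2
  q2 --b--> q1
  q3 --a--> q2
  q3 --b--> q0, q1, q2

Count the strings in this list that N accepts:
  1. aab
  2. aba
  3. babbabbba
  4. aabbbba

4

aab: accepted
aba: accepted
babbabbba: accepted
aabbbba: accepted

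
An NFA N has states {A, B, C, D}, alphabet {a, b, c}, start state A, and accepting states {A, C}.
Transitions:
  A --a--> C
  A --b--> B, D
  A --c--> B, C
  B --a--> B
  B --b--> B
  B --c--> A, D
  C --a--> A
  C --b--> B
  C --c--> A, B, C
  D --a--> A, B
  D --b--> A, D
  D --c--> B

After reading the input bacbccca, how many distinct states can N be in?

3

Start: {A}
read b: {B, D}
read a: {A, B}
read c: {A, B, C, D}
read b: {A, B, D}
read c: {A, B, C, D}
read c: {A, B, C, D}
read c: {A, B, C, D}
read a: {A, B, C}
Final reachable set {A, B, C} has 3 states.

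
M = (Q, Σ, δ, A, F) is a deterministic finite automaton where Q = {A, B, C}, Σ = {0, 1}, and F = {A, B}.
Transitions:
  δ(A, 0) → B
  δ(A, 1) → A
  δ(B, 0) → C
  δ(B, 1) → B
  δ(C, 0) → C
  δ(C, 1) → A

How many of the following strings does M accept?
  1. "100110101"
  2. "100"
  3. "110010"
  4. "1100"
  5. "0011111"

"100110101": accepted
"100": rejected
"110010": accepted
"1100": rejected
"0011111": accepted

3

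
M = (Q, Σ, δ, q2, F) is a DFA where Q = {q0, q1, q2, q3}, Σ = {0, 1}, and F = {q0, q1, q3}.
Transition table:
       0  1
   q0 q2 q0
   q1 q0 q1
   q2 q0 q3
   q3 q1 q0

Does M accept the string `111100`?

q2 --1--> q3
q3 --1--> q0
q0 --1--> q0
q0 --1--> q0
q0 --0--> q2
q2 --0--> q0
End in state q0, which is an accepting state.

accepted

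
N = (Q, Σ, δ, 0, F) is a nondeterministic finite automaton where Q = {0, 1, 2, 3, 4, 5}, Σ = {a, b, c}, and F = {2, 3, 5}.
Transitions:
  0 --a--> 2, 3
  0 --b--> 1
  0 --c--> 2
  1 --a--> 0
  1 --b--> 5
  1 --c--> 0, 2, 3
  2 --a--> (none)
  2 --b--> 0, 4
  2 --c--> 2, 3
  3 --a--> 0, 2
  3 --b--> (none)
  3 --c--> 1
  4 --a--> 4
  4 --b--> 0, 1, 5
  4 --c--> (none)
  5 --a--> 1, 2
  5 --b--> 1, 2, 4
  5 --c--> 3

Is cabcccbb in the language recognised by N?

rejected

Start: {0}
read c: {2}
read a: {}
The reachable set is empty and stays empty for the remaining 6 symbols.
Reachable ∩ accepting = {} — empty.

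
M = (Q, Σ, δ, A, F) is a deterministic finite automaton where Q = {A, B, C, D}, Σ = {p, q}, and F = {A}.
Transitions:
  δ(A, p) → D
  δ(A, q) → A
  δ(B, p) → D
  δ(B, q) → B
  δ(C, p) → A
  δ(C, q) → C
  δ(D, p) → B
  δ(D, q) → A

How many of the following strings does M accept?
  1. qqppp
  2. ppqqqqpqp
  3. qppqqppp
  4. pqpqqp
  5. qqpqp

qqppp: rejected
ppqqqqpqp: rejected
qppqqppp: rejected
pqpqqp: rejected
qqpqp: rejected

0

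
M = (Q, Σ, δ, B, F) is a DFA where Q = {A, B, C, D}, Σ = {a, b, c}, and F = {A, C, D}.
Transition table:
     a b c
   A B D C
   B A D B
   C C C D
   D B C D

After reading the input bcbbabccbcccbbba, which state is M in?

C

B --b--> D
D --c--> D
D --b--> C
C --b--> C
C --a--> C
C --b--> C
C --c--> D
D --c--> D
D --b--> C
C --c--> D
D --c--> D
D --c--> D
D --b--> C
C --b--> C
C --b--> C
C --a--> C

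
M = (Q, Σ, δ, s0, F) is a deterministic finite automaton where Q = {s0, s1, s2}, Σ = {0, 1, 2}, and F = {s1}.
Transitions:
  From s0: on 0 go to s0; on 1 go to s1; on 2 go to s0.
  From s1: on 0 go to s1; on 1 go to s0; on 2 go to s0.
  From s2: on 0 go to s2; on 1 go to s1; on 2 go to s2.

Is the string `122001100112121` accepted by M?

accepted

s0 --1--> s1
s1 --2--> s0
s0 --2--> s0
s0 --0--> s0
s0 --0--> s0
s0 --1--> s1
s1 --1--> s0
s0 --0--> s0
s0 --0--> s0
s0 --1--> s1
s1 --1--> s0
s0 --2--> s0
s0 --1--> s1
s1 --2--> s0
s0 --1--> s1
End in state s1, which is an accepting state.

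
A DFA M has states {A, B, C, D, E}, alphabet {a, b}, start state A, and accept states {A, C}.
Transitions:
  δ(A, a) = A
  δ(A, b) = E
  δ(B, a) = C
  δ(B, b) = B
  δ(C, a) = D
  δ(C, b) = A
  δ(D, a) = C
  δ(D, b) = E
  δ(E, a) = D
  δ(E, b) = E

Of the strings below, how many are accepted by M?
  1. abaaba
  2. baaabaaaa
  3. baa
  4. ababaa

4

abaaba: accepted
baaabaaaa: accepted
baa: accepted
ababaa: accepted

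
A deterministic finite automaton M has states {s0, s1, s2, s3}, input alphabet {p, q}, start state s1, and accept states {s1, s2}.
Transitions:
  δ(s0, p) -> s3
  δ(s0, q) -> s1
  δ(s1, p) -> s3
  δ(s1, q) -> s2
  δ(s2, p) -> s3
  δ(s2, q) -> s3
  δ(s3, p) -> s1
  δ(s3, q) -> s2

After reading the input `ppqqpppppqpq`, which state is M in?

s1 --p--> s3
s3 --p--> s1
s1 --q--> s2
s2 --q--> s3
s3 --p--> s1
s1 --p--> s3
s3 --p--> s1
s1 --p--> s3
s3 --p--> s1
s1 --q--> s2
s2 --p--> s3
s3 --q--> s2

s2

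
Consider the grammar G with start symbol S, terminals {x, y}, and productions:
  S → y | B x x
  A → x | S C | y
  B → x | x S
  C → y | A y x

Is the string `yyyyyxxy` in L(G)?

no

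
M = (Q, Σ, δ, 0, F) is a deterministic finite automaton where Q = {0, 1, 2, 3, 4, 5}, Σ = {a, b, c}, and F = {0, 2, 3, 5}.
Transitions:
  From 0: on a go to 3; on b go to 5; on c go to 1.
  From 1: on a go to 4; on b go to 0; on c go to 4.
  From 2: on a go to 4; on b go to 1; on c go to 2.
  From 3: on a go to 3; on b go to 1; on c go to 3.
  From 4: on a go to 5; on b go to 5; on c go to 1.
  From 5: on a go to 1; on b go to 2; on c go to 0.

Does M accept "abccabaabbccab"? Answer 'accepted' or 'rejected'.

0 --a--> 3
3 --b--> 1
1 --c--> 4
4 --c--> 1
1 --a--> 4
4 --b--> 5
5 --a--> 1
1 --a--> 4
4 --b--> 5
5 --b--> 2
2 --c--> 2
2 --c--> 2
2 --a--> 4
4 --b--> 5
End in state 5, which is an accepting state.

accepted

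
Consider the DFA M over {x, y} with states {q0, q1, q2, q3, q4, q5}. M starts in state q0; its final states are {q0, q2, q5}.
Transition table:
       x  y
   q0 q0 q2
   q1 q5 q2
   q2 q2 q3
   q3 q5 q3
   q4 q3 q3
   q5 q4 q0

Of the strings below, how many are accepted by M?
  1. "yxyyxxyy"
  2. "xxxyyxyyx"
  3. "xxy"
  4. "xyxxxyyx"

"yxyyxxyy": rejected
"xxxyyxyyx": accepted
"xxy": accepted
"xyxxxyyx": accepted

3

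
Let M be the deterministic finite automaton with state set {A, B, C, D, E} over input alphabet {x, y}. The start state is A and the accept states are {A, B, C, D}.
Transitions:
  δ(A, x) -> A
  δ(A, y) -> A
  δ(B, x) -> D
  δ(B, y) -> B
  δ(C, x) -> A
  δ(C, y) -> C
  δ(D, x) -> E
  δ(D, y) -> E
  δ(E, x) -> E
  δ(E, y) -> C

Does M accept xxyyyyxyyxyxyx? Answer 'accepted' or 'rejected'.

accepted

A --x--> A
A --x--> A
A --y--> A
A --y--> A
A --y--> A
A --y--> A
A --x--> A
A --y--> A
A --y--> A
A --x--> A
A --y--> A
A --x--> A
A --y--> A
A --x--> A
End in state A, which is an accepting state.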